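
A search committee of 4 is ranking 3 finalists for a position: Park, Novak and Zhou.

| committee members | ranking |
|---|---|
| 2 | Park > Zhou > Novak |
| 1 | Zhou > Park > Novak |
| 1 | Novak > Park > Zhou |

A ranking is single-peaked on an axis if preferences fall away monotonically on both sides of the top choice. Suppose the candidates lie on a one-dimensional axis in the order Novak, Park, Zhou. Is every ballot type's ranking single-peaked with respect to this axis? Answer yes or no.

Axis positions: Novak=1, Park=2, Zhou=3.
Ballot type 1 (peak Park at position 2): ranking walks positions 2-3-1, expanding outward from the peak — single-peaked.
Ballot type 2 (peak Zhou at position 3): ranking walks positions 3-2-1, expanding outward from the peak — single-peaked.
Ballot type 3 (peak Novak at position 1): ranking walks positions 1-2-3, expanding outward from the peak — single-peaked.
Every ranking is single-peaked on this axis.

yes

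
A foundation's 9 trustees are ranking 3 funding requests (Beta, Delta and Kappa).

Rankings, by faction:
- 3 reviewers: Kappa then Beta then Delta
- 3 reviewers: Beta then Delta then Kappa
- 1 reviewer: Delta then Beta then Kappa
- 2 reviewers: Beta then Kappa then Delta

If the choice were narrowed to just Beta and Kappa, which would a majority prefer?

Beta

Ballots ranking Beta above Kappa: 3 + 1 + 2 = 6.
Ballots ranking Kappa above Beta: 9 − 6 = 3.
Beta wins the head-to-head 6–3.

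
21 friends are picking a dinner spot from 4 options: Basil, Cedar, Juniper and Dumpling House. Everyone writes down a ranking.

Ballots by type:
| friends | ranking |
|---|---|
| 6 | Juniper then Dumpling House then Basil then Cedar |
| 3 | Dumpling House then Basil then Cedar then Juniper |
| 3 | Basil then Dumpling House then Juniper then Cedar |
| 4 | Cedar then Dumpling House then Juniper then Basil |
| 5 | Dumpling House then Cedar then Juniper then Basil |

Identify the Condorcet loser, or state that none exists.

Head-to-head results (21 friends):
Basil–Cedar: Basil 12–9.
Basil vs Juniper: Juniper wins 15–6.
Basil vs Dumpling House: Dumpling House wins 18–3.
Cedar vs Juniper: Cedar wins 12–9.
Cedar vs Dumpling House: Dumpling House, 17–4.
Juniper vs Dumpling House: Juniper preferred on 6 ballots; Dumpling House wins 15–6.
Every restaurant wins at least one matchup (Basil beats Cedar; Cedar beats Juniper; Juniper beats Basil; Dumpling House beats Basil), so there is no Condorcet loser.

none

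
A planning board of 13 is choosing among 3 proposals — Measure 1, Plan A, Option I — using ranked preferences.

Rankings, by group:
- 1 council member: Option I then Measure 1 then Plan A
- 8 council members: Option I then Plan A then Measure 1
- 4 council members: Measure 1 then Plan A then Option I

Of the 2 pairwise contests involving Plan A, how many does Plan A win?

1

Plan A against each rival (13 council members):
Plan A vs Measure 1: 8 to 5, Plan A.
Plan A vs Option I: Option I wins 9–4.
Plan A beats Measure 1; loses to Option I — 1 pairwise win.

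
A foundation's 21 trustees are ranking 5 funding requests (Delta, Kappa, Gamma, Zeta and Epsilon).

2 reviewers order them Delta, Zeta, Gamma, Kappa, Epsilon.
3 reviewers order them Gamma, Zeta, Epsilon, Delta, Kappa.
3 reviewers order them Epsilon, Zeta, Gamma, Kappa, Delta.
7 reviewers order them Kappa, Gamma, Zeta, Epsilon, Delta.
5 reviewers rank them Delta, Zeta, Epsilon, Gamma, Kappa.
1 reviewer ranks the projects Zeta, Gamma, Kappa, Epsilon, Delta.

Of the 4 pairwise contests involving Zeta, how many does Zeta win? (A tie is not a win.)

Zeta against each rival (21 reviewers):
Zeta vs Delta: Zeta is ranked higher on 3+3+7+1 = 14 ballots, Delta on 7. Zeta wins 14–7.
Zeta vs Kappa: Zeta wins 14–7.
Zeta vs Gamma: 11 to 10, Zeta.
Zeta vs Epsilon: Zeta, 18–3.
Zeta beats Delta, Kappa, Gamma, Epsilon — 4 pairwise wins.

4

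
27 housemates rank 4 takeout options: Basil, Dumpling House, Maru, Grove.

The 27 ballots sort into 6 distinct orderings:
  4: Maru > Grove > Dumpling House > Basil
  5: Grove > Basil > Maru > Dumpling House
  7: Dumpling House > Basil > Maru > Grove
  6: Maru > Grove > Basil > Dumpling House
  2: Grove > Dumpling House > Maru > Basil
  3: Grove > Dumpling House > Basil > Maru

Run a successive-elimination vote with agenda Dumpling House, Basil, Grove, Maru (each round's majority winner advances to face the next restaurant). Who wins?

Round 1: Dumpling House vs Basil — 16–11, Dumpling House advances.
Round 2: Dumpling House vs Grove — 7–20, Grove advances.
Round 3: Grove vs Maru — 10–17, Maru advances.
Maru survives the agenda.

Maru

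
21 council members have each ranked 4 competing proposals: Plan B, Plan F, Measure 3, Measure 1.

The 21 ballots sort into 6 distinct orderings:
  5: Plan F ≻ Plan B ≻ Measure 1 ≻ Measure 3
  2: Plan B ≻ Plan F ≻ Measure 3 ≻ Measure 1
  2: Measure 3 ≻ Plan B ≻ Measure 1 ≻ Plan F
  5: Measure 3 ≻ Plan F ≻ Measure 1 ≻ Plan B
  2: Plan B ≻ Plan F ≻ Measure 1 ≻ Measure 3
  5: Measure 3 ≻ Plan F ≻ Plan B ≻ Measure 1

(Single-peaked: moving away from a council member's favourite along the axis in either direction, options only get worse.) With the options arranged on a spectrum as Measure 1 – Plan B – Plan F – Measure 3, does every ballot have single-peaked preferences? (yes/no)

no

Axis positions: Measure 1=1, Plan B=2, Plan F=3, Measure 3=4.
Bloc 1 (peak Plan F at position 3): ranking walks positions 3-2-1-4, expanding outward from the peak — single-peaked.
Bloc 2 (peak Plan B at position 2): ranking walks positions 2-3-4-1, expanding outward from the peak — single-peaked.
Bloc 3: ranking walks positions 4-2-1-3; Plan B is ranked above Plan F even though Plan F lies between Plan B and the peak Measure 3 on the axis — preferences dip and rise again. Not single-peaked.
Bloc 4: ranking walks positions 4-3-1-2; Measure 1 is ranked above Plan B even though Plan B lies between Measure 1 and the peak Measure 3 on the axis — preferences dip and rise again. Not single-peaked.
Bloc 5 (peak Plan B at position 2): ranking walks positions 2-3-1-4, expanding outward from the peak — single-peaked.
Bloc 6 (peak Measure 3 at position 4): ranking walks positions 4-3-2-1, expanding outward from the peak — single-peaked.
Bloc 3 violates single-peakedness, so the profile is not single-peaked on this axis.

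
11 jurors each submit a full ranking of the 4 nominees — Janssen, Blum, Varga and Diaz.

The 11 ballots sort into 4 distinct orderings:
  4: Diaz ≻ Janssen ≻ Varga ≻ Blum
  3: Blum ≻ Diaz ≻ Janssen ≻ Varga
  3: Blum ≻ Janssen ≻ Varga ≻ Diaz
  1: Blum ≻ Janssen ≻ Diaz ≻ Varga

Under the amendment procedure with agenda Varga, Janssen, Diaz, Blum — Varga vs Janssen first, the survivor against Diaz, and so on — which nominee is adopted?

Round 1: Varga vs Janssen — 0–11, Janssen advances.
Round 2: Janssen vs Diaz — 4–7, Diaz advances.
Round 3: Diaz vs Blum — 4–7, Blum advances.
Blum survives the agenda.

Blum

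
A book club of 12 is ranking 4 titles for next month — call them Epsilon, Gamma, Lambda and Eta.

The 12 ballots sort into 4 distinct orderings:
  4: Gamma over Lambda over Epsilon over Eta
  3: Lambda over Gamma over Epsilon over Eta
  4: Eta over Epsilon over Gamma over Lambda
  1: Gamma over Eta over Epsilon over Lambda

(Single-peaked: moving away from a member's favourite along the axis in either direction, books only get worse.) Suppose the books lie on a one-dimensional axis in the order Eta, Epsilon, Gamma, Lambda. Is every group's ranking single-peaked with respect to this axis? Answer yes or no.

Axis positions: Eta=1, Epsilon=2, Gamma=3, Lambda=4.
Group 1 (peak Gamma at position 3): ranking walks positions 3-4-2-1, expanding outward from the peak — single-peaked.
Group 2 (peak Lambda at position 4): ranking walks positions 4-3-2-1, expanding outward from the peak — single-peaked.
Group 3 (peak Eta at position 1): ranking walks positions 1-2-3-4, expanding outward from the peak — single-peaked.
Group 4: ranking walks positions 3-1-2-4; Eta is ranked above Epsilon even though Epsilon lies between Eta and the peak Gamma on the axis — preferences dip and rise again. Not single-peaked.
Group 4 violates single-peakedness, so the profile is not single-peaked on this axis.

no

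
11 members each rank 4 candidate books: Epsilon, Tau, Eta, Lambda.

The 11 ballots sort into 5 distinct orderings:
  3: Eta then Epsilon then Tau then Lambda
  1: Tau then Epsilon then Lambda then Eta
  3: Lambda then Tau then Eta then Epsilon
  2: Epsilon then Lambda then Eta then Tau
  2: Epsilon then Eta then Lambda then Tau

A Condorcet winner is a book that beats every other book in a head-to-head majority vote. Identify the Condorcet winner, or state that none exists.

Pairwise majorities:
Epsilon vs Tau: Epsilon, 7–4.
Epsilon vs Eta: Eta, 6–5.
Epsilon vs Lambda: 8 to 3, Epsilon.
Tau vs Eta: Eta wins 7–4.
Tau vs Lambda: Lambda, 7–4.
Eta vs Lambda: Lambda wins 6–5.
Every book loses at least once (Epsilon loses to Eta; Tau loses to Epsilon; Eta loses to Lambda; Lambda loses to Epsilon). The majority relation contains the cycle Epsilon beats Lambda beats Eta beats Epsilon, so there is no Condorcet winner.

none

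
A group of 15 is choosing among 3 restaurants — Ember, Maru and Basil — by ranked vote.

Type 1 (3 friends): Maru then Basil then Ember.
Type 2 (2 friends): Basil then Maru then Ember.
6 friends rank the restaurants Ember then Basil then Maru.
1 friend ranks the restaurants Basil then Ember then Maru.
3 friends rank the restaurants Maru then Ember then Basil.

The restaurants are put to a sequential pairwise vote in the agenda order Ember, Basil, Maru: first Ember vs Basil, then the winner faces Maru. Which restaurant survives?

Maru

Round 1: Ember vs Basil — 9–6, Ember advances.
Round 2: Ember vs Maru — 7–8, Maru advances.
Maru survives the agenda.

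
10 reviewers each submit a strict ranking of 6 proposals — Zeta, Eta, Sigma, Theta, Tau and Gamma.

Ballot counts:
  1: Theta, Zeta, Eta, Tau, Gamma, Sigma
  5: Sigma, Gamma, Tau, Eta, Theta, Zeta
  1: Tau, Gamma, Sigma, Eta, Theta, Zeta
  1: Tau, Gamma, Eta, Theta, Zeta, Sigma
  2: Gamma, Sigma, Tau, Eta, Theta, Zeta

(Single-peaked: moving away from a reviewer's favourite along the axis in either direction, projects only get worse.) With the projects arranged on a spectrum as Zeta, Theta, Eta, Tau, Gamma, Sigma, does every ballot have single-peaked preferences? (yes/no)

yes

Axis positions: Zeta=1, Theta=2, Eta=3, Tau=4, Gamma=5, Sigma=6.
Type 1 (peak Theta at position 2): ranking walks positions 2-1-3-4-5-6, expanding outward from the peak — single-peaked.
Type 2 (peak Sigma at position 6): ranking walks positions 6-5-4-3-2-1, expanding outward from the peak — single-peaked.
Type 3 (peak Tau at position 4): ranking walks positions 4-5-6-3-2-1, expanding outward from the peak — single-peaked.
Type 4 (peak Tau at position 4): ranking walks positions 4-5-3-2-1-6, expanding outward from the peak — single-peaked.
Type 5 (peak Gamma at position 5): ranking walks positions 5-6-4-3-2-1, expanding outward from the peak — single-peaked.
Every ranking is single-peaked on this axis.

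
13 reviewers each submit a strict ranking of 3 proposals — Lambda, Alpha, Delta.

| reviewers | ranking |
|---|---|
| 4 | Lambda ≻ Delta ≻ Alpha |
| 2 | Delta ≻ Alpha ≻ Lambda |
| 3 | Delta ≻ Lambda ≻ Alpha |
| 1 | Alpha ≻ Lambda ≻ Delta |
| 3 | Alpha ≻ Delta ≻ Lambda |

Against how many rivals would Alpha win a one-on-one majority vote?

0

Alpha against each rival (13 reviewers):
Alpha vs Lambda: Lambda, 7–6.
Alpha vs Delta: Delta, 9–4.
Alpha beats no one; loses to Lambda, Delta — 0 pairwise wins.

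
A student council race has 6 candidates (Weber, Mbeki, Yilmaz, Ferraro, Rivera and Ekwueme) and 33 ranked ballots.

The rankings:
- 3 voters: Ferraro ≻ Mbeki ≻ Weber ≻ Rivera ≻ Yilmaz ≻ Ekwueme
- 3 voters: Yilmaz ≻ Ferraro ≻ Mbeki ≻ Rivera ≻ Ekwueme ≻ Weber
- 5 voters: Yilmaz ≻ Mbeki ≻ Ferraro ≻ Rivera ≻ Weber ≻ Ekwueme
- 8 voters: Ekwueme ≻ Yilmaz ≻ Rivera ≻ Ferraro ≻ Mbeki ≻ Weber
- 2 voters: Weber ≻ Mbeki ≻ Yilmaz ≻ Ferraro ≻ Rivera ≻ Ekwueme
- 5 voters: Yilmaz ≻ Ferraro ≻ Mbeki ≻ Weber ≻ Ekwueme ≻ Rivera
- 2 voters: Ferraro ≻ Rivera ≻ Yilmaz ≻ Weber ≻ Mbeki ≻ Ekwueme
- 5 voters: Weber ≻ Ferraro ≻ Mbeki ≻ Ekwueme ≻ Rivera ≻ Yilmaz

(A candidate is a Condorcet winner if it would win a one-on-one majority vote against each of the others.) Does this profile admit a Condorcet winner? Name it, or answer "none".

Yilmaz

Pairwise majorities:
Weber vs Mbeki: 2+2+5 = 9 for Weber, 24 for Mbeki — Mbeki by 24–9.
Weber vs Yilmaz: 3+2+5 = 10 for Weber, 23 for Yilmaz — Yilmaz by 23–10.
Weber vs Ferraro: 7 to 26, Ferraro.
Weber vs Rivera: Weber preferred on 3+2+5+5 = 15 ballots; Rivera wins 18–15.
Weber vs Ekwueme: 22 to 11, Weber.
Mbeki vs Yilmaz: 3+2+5 = 10 for Mbeki, 23 for Yilmaz — Yilmaz by 23–10.
Mbeki vs Ferraro: 5+2 = 7 for Mbeki, 26 for Ferraro — Ferraro by 26–7.
Mbeki vs Rivera: Mbeki preferred on 3+3+5+2+5+5 = 23 ballots; Mbeki wins 23–10.
Mbeki vs Ekwueme: Mbeki preferred on 25 ballots; Mbeki wins 25–8.
Yilmaz vs Ferraro: 3+5+8+2+5 = 23 for Yilmaz, 10 for Ferraro — Yilmaz by 23–10.
Yilmaz vs Rivera: Yilmaz is ranked higher on 3+5+8+2+5 = 23 ballots, Rivera on 10. Yilmaz wins 23–10.
Yilmaz vs Ekwueme: 3+3+5+2+5+2 = 20 for Yilmaz, 13 for Ekwueme — Yilmaz by 20–13.
Ferraro vs Rivera: 25 for Ferraro, 8 for Rivera — Ferraro by 25–8.
Ferraro vs Ekwueme: 25 for Ferraro, 8 for Ekwueme — Ferraro by 25–8.
Rivera vs Ekwueme: 3+3+5+2+2 = 15 for Rivera, 18 for Ekwueme — Ekwueme by 18–15.
Yilmaz wins every pairwise contest, so Yilmaz is the Condorcet winner.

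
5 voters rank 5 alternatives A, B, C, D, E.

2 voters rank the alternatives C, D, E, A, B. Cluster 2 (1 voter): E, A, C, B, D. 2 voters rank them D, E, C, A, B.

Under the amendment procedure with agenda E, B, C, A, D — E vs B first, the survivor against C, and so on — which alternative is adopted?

Round 1: E vs B — 5–0, E advances.
Round 2: E vs C — 3–2, E advances.
Round 3: E vs A — 5–0, E advances.
Round 4: E vs D — 1–4, D advances.
The agenda winner is D.

D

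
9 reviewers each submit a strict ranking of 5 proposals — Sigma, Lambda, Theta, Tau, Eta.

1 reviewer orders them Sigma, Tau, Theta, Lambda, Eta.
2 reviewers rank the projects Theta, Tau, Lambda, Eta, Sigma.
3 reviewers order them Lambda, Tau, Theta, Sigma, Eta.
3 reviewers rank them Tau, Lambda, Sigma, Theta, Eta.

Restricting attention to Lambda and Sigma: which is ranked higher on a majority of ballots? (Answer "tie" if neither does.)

Lambda

Ballots ranking Lambda above Sigma: 2 + 3 + 3 = 8.
Ballots ranking Sigma above Lambda: 9 − 8 = 1.
Lambda wins the head-to-head 8–1.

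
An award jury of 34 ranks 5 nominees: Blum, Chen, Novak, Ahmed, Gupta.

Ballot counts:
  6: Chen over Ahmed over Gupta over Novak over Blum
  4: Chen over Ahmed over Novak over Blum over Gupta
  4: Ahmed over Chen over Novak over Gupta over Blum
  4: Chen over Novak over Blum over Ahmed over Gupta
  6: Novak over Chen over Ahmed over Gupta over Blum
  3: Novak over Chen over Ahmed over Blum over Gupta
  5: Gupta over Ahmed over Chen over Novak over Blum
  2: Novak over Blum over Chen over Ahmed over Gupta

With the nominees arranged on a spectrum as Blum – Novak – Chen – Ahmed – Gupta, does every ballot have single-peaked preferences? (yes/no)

Axis positions: Blum=1, Novak=2, Chen=3, Ahmed=4, Gupta=5.
Group 1 (peak Chen at position 3): ranking walks positions 3-4-5-2-1, expanding outward from the peak — single-peaked.
Group 2 (peak Chen at position 3): ranking walks positions 3-4-2-1-5, expanding outward from the peak — single-peaked.
Group 3 (peak Ahmed at position 4): ranking walks positions 4-3-2-5-1, expanding outward from the peak — single-peaked.
Group 4 (peak Chen at position 3): ranking walks positions 3-2-1-4-5, expanding outward from the peak — single-peaked.
Group 5 (peak Novak at position 2): ranking walks positions 2-3-4-5-1, expanding outward from the peak — single-peaked.
Group 6 (peak Novak at position 2): ranking walks positions 2-3-4-1-5, expanding outward from the peak — single-peaked.
Group 7 (peak Gupta at position 5): ranking walks positions 5-4-3-2-1, expanding outward from the peak — single-peaked.
Group 8 (peak Novak at position 2): ranking walks positions 2-1-3-4-5, expanding outward from the peak — single-peaked.
Every ranking is single-peaked on this axis.

yes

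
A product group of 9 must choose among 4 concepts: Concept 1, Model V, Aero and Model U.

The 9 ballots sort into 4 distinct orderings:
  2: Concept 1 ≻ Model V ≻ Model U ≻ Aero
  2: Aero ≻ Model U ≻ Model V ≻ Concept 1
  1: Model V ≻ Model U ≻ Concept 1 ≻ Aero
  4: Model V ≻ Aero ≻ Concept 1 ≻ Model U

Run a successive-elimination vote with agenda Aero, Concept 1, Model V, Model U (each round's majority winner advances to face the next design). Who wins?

Round 1: Aero vs Concept 1 — 6–3, Aero advances.
Round 2: Aero vs Model V — 2–7, Model V advances.
Round 3: Model V vs Model U — 7–2, Model V advances.
The agenda winner is Model V.

Model V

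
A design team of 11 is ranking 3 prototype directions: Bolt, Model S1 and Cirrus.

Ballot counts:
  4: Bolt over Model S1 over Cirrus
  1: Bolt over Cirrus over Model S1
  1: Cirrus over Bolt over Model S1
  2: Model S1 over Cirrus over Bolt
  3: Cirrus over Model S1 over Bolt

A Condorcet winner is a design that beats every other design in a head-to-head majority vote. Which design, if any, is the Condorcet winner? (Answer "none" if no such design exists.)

Head-to-head results (11 engineers):
Bolt vs Model S1: Bolt, 6–5.
Bolt vs Cirrus: Cirrus, 6–5.
Model S1–Cirrus: Model S1 6–5.
Every design loses at least once (Bolt loses to Cirrus; Model S1 loses to Bolt; Cirrus loses to Model S1). The majority relation contains the cycle Bolt → Model S1 → Cirrus → Bolt, so there is no Condorcet winner.

none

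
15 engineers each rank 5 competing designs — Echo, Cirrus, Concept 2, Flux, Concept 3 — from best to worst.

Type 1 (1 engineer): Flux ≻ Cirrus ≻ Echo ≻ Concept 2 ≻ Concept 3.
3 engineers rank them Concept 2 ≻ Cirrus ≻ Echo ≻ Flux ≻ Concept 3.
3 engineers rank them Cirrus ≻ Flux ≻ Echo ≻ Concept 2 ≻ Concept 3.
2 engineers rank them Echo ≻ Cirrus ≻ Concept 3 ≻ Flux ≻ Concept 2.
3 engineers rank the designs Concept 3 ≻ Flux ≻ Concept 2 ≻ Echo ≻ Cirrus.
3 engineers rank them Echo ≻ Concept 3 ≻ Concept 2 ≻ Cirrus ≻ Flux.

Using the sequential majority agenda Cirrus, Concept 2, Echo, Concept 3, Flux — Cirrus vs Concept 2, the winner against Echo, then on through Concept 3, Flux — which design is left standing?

Echo

Round 1: Cirrus vs Concept 2 — 6–9, Concept 2 advances.
Round 2: Concept 2 vs Echo — 6–9, Echo advances.
Round 3: Echo vs Concept 3 — 12–3, Echo advances.
Round 4: Echo vs Flux — 8–7, Echo advances.
The agenda winner is Echo.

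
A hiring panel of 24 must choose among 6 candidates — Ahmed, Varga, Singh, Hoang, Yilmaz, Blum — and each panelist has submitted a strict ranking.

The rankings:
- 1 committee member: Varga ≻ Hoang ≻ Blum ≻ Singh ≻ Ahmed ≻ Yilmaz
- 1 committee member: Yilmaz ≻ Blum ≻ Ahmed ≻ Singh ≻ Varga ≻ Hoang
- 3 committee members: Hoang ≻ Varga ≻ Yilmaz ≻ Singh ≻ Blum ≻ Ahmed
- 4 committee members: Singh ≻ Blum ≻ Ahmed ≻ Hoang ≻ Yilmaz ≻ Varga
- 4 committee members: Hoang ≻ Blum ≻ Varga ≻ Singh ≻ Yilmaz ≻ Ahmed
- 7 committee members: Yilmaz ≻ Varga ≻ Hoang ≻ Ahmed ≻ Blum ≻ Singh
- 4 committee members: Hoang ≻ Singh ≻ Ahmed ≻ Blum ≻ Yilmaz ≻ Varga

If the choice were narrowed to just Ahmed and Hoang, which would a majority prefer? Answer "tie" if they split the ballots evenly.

Ballots ranking Ahmed above Hoang: 1 + 4 = 5.
Ballots ranking Hoang above Ahmed: 24 − 5 = 19.
Hoang wins the head-to-head 19–5.

Hoang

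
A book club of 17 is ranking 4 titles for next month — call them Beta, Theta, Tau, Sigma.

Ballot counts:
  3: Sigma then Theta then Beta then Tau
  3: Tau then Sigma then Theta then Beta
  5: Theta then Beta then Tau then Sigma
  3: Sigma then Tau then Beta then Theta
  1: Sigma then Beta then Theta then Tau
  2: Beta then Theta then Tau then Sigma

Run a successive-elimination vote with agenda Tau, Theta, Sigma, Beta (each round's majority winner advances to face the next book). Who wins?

Round 1: Tau vs Theta — 6–11, Theta advances.
Round 2: Theta vs Sigma — 7–10, Sigma advances.
Round 3: Sigma vs Beta — 10–7, Sigma advances.
The agenda winner is Sigma.

Sigma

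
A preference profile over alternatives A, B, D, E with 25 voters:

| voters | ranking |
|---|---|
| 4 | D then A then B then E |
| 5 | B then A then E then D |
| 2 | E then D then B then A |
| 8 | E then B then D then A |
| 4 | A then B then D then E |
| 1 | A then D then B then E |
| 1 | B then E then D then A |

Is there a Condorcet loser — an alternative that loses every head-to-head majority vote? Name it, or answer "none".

none

Pairwise majorities:
A vs B: B, 16–9.
A vs D: A is ranked higher on 5+4+1 = 10 ballots, D on 15. D wins 15–10.
A vs E: 14 to 11, A.
B–D: B 18–7.
B vs E: 4+5+4+1+1 = 15 for B, 10 for E — B by 15–10.
D vs E: E, 16–9.
No alternative is winless: A beats E; B beats A; D beats A; E beats D. There is no Condorcet loser.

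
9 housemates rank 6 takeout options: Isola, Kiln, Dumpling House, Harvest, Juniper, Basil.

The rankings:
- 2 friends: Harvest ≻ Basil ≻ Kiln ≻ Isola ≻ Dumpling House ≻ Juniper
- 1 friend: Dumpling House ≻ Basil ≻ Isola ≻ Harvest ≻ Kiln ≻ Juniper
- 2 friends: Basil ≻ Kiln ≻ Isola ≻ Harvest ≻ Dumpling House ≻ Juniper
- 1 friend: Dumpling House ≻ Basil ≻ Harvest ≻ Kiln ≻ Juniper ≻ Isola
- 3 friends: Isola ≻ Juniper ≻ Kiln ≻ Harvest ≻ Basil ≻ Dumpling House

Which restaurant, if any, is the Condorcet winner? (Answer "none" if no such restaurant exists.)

none

Pairwise majorities:
Isola–Kiln: Kiln 5–4.
Isola–Dumpling House: Isola 7–2.
Isola–Harvest: Isola 6–3.
Isola vs Juniper: Isola wins 8–1.
Isola–Basil: Basil 6–3.
Kiln–Dumpling House: Kiln 7–2.
Kiln–Harvest: Kiln 5–4.
Kiln vs Juniper: Kiln, 6–3.
Kiln–Basil: Basil 6–3.
Dumpling House vs Harvest: Harvest wins 7–2.
Dumpling House vs Juniper: Dumpling House wins 6–3.
Dumpling House–Basil: Basil 7–2.
Harvest vs Juniper: Harvest, 6–3.
Harvest vs Basil: Harvest wins 5–4.
Juniper vs Basil: Basil wins 6–3.
Every restaurant loses at least once (Isola loses to Kiln; Kiln loses to Basil; Dumpling House loses to Isola; Harvest loses to Isola; Juniper loses to Isola; Basil loses to Harvest). The majority relation contains the cycle Isola beats Harvest beats Basil beats Isola, so there is no Condorcet winner.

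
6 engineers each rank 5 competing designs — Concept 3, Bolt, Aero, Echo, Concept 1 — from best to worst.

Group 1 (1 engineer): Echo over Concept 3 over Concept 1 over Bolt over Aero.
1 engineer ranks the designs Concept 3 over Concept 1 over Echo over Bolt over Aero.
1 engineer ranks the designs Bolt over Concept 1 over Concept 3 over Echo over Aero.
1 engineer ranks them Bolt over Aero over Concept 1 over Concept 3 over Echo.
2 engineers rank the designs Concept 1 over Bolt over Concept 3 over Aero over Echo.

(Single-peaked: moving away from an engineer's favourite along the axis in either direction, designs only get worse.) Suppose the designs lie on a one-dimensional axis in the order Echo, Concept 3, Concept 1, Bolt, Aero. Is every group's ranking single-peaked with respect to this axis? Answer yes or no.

yes

Axis positions: Echo=1, Concept 3=2, Concept 1=3, Bolt=4, Aero=5.
Group 1 (peak Echo at position 1): ranking walks positions 1-2-3-4-5, expanding outward from the peak — single-peaked.
Group 2 (peak Concept 3 at position 2): ranking walks positions 2-3-1-4-5, expanding outward from the peak — single-peaked.
Group 3 (peak Bolt at position 4): ranking walks positions 4-3-2-1-5, expanding outward from the peak — single-peaked.
Group 4 (peak Bolt at position 4): ranking walks positions 4-5-3-2-1, expanding outward from the peak — single-peaked.
Group 5 (peak Concept 1 at position 3): ranking walks positions 3-4-2-5-1, expanding outward from the peak — single-peaked.
Every ranking is single-peaked on this axis.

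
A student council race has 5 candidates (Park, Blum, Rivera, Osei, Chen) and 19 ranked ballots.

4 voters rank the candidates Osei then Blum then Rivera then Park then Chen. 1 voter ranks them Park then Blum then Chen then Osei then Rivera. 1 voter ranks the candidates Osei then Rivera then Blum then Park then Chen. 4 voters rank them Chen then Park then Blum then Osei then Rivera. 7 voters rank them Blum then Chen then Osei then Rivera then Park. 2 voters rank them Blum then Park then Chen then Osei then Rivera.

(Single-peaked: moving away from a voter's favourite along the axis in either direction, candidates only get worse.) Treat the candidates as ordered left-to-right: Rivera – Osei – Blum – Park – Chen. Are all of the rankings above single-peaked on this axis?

Axis positions: Rivera=1, Osei=2, Blum=3, Park=4, Chen=5.
Faction 1 (peak Osei at position 2): ranking walks positions 2-3-1-4-5, expanding outward from the peak — single-peaked.
Faction 2 (peak Park at position 4): ranking walks positions 4-3-5-2-1, expanding outward from the peak — single-peaked.
Faction 3 (peak Osei at position 2): ranking walks positions 2-1-3-4-5, expanding outward from the peak — single-peaked.
Faction 4 (peak Chen at position 5): ranking walks positions 5-4-3-2-1, expanding outward from the peak — single-peaked.
Faction 5: ranking walks positions 3-5-2-1-4; Chen is ranked above Park even though Park lies between Chen and the peak Blum on the axis — preferences dip and rise again. Not single-peaked.
Faction 6 (peak Blum at position 3): ranking walks positions 3-4-5-2-1, expanding outward from the peak — single-peaked.
Faction 5 violates single-peakedness, so the profile is not single-peaked on this axis.

no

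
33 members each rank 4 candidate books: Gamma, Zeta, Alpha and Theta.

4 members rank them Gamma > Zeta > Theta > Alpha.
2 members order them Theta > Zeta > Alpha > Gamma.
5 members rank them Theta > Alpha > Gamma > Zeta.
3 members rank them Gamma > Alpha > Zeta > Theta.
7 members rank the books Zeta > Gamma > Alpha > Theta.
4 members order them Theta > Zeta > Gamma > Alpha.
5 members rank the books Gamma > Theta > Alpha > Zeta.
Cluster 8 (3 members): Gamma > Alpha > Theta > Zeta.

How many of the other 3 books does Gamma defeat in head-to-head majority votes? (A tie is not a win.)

3

Gamma against each rival (33 members):
Gamma–Zeta: Gamma 20–13.
Gamma vs Alpha: Gamma wins 26–7.
Gamma vs Theta: Gamma, 22–11.
Gamma beats Zeta, Alpha, Theta — 3 pairwise wins.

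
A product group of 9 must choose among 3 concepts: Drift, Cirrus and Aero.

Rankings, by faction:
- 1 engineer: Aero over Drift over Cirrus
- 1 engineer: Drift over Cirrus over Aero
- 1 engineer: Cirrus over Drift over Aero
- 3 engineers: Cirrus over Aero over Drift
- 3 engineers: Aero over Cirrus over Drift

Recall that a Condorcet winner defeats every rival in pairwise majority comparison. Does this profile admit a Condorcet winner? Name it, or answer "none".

Head-to-head results (9 engineers):
Drift vs Cirrus: Cirrus wins 7–2.
Drift vs Aero: Aero, 7–2.
Cirrus vs Aero: Cirrus, 5–4.
Cirrus beats each of Drift, Aero — Cirrus is the Condorcet winner.

Cirrus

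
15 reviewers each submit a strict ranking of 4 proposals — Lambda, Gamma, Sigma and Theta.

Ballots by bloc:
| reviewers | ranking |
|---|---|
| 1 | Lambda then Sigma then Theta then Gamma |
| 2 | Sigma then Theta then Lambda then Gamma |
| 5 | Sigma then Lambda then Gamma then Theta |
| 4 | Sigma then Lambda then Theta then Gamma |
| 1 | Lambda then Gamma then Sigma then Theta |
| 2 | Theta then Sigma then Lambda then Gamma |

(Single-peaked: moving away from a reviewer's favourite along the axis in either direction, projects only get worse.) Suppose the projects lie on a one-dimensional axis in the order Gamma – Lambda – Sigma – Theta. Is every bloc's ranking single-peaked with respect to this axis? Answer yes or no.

Axis positions: Gamma=1, Lambda=2, Sigma=3, Theta=4.
Bloc 1 (peak Lambda at position 2): ranking walks positions 2-3-4-1, expanding outward from the peak — single-peaked.
Bloc 2 (peak Sigma at position 3): ranking walks positions 3-4-2-1, expanding outward from the peak — single-peaked.
Bloc 3 (peak Sigma at position 3): ranking walks positions 3-2-1-4, expanding outward from the peak — single-peaked.
Bloc 4 (peak Sigma at position 3): ranking walks positions 3-2-4-1, expanding outward from the peak — single-peaked.
Bloc 5 (peak Lambda at position 2): ranking walks positions 2-1-3-4, expanding outward from the peak — single-peaked.
Bloc 6 (peak Theta at position 4): ranking walks positions 4-3-2-1, expanding outward from the peak — single-peaked.
Every ranking is single-peaked on this axis.

yes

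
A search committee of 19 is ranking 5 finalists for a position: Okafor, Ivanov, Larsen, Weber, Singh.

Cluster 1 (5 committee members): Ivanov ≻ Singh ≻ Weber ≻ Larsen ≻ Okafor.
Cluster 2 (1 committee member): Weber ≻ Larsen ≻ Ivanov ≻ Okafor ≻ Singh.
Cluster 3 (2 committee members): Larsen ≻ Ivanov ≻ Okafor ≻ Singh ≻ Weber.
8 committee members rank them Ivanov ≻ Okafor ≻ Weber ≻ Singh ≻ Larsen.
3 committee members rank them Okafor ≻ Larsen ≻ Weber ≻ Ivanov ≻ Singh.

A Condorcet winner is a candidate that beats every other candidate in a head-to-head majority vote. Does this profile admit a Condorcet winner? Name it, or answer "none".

Head-to-head results (19 committee members):
Okafor vs Ivanov: Ivanov wins 16–3.
Okafor vs Larsen: Okafor wins 11–8.
Okafor vs Weber: Okafor wins 13–6.
Okafor vs Singh: Okafor, 14–5.
Ivanov vs Larsen: Ivanov, 13–6.
Ivanov vs Weber: Ivanov wins 15–4.
Ivanov vs Singh: Ivanov, 19–0.
Larsen vs Weber: Weber, 14–5.
Larsen vs Singh: Singh wins 13–6.
Weber–Singh: Weber 12–7.
Ivanov beats each of Okafor, Larsen, Weber, Singh — Ivanov is the Condorcet winner.

Ivanov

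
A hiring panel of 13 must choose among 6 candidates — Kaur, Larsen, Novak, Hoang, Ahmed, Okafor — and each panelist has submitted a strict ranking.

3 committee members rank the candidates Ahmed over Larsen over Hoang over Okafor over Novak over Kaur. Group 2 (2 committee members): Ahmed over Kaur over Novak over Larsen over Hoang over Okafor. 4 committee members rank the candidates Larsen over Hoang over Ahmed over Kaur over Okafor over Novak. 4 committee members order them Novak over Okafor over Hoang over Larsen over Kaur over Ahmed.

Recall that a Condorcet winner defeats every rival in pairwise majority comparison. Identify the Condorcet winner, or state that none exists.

Check each pair by majority over 13 ballots:
Kaur vs Larsen: Kaur is ranked higher on 2 ballots, Larsen on 11. Larsen wins 11–2.
Kaur vs Novak: Kaur preferred on 2+4 = 6 ballots; Novak wins 7–6.
Kaur vs Hoang: Kaur is ranked higher on 2 ballots, Hoang on 11. Hoang wins 11–2.
Kaur vs Ahmed: 4 to 9, Ahmed.
Kaur vs Okafor: Kaur is ranked higher on 2+4 = 6 ballots, Okafor on 7. Okafor wins 7–6.
Larsen vs Novak: 7 to 6, Larsen.
Larsen vs Hoang: Larsen is ranked higher on 3+2+4 = 9 ballots, Hoang on 4. Larsen wins 9–4.
Larsen vs Ahmed: Larsen is ranked higher on 4+4 = 8 ballots, Ahmed on 5. Larsen wins 8–5.
Larsen vs Okafor: Larsen is ranked higher on 3+2+4 = 9 ballots, Okafor on 4. Larsen wins 9–4.
Novak vs Hoang: Novak is ranked higher on 2+4 = 6 ballots, Hoang on 7. Hoang wins 7–6.
Novak vs Ahmed: 4 to 9, Ahmed.
Novak vs Okafor: Novak preferred on 2+4 = 6 ballots; Okafor wins 7–6.
Hoang vs Ahmed: 4+4 = 8 for Hoang, 5 for Ahmed — Hoang by 8–5.
Hoang vs Okafor: Hoang is ranked higher on 3+2+4 = 9 ballots, Okafor on 4. Hoang wins 9–4.
Ahmed vs Okafor: 3+2+4 = 9 for Ahmed, 4 for Okafor — Ahmed by 9–4.
Larsen defeats every rival head-to-head and is the Condorcet winner.

Larsen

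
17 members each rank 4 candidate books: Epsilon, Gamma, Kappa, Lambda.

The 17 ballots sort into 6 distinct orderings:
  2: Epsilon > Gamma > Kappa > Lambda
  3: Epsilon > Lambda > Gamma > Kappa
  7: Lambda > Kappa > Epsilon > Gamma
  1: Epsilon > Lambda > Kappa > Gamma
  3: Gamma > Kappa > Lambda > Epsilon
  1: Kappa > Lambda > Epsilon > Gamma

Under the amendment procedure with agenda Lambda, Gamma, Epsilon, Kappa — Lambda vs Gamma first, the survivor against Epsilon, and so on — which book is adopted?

Round 1: Lambda vs Gamma — 12–5, Lambda advances.
Round 2: Lambda vs Epsilon — 11–6, Lambda advances.
Round 3: Lambda vs Kappa — 11–6, Lambda advances.
Lambda survives the agenda.

Lambda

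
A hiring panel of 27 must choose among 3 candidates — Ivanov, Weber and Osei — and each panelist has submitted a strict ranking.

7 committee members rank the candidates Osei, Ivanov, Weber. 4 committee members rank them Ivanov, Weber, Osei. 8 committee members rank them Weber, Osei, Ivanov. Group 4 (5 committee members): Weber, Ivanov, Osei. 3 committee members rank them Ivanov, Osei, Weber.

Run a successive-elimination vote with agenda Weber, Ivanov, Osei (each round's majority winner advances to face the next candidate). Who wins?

Osei

Round 1: Weber vs Ivanov — 13–14, Ivanov advances.
Round 2: Ivanov vs Osei — 12–15, Osei advances.
The agenda winner is Osei.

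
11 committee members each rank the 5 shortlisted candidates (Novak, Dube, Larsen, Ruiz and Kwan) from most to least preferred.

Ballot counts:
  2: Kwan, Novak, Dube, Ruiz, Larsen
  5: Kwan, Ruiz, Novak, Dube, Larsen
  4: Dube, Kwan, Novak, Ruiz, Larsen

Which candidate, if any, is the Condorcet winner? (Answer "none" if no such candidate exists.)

Head-to-head results (11 committee members):
Novak vs Dube: Novak is ranked higher on 2+5 = 7 ballots, Dube on 4. Novak wins 7–4.
Novak vs Larsen: 11 to 0, Novak.
Novak vs Ruiz: Novak is ranked higher on 2+4 = 6 ballots, Ruiz on 5. Novak wins 6–5.
Novak–Kwan: Kwan 11–0.
Dube vs Larsen: 2+5+4 = 11 for Dube, 0 for Larsen — Dube by 11–0.
Dube vs Ruiz: Dube, 6–5.
Dube vs Kwan: Kwan wins 7–4.
Larsen vs Ruiz: 0 to 11, Ruiz.
Larsen vs Kwan: Larsen preferred on 0 ballots; Kwan wins 11–0.
Ruiz vs Kwan: 0 for Ruiz, 11 for Kwan — Kwan by 11–0.
Kwan defeats every rival head-to-head and is the Condorcet winner.

Kwan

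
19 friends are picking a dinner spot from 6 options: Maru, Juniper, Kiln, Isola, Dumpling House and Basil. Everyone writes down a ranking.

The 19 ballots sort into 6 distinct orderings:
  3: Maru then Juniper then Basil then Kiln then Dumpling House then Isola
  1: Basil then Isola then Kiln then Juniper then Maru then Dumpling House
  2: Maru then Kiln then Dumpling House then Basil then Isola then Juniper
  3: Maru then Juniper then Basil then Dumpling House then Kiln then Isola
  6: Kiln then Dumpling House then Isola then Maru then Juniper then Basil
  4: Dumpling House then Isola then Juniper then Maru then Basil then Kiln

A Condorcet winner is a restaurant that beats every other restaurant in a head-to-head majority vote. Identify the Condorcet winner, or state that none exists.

none

Head-to-head results (19 friends):
Maru vs Juniper: Maru preferred on 3+2+3+6 = 14 ballots; Maru wins 14–5.
Maru–Kiln: Maru 12–7.
Maru vs Isola: Maru is ranked higher on 3+2+3 = 8 ballots, Isola on 11. Isola wins 11–8.
Maru vs Dumpling House: 9 to 10, Dumpling House.
Maru vs Basil: Maru, 18–1.
Juniper–Kiln: Juniper 10–9.
Juniper vs Isola: Isola, 13–6.
Juniper vs Dumpling House: Juniper preferred on 3+1+3 = 7 ballots; Dumpling House wins 12–7.
Juniper–Basil: Juniper 16–3.
Kiln vs Isola: 14 to 5, Kiln.
Kiln vs Dumpling House: 3+1+2+6 = 12 for Kiln, 7 for Dumpling House — Kiln by 12–7.
Kiln vs Basil: Basil wins 11–8.
Isola–Dumpling House: Dumpling House 18–1.
Isola vs Basil: Isola wins 10–9.
Dumpling House vs Basil: Dumpling House preferred on 2+6+4 = 12 ballots; Dumpling House wins 12–7.
No restaurant is unbeaten: Maru loses to Isola; Juniper loses to Maru; Kiln loses to Maru; Isola loses to Kiln; Dumpling House loses to Kiln; Basil loses to Maru. In particular Maru > Kiln > Isola > Maru is a majority cycle — no Condorcet winner exists.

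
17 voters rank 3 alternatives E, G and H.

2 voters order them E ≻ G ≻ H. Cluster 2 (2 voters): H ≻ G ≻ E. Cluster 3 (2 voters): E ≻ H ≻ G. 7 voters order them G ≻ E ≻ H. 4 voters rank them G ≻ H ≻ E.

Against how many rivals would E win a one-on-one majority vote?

E against each rival (17 voters):
E vs G: 2+2 = 4 for E, 13 for G — G by 13–4.
E vs H: 11 to 6, E.
E beats H; loses to G — 1 pairwise win.

1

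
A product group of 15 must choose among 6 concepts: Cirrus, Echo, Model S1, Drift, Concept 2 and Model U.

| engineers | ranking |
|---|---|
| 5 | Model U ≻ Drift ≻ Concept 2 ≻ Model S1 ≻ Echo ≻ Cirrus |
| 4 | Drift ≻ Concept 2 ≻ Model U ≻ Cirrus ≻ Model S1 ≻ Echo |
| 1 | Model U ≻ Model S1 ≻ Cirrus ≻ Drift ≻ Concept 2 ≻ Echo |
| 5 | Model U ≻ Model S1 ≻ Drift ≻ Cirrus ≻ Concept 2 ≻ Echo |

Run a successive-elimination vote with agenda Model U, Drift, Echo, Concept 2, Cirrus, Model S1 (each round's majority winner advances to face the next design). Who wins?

Round 1: Model U vs Drift — 11–4, Model U advances.
Round 2: Model U vs Echo — 15–0, Model U advances.
Round 3: Model U vs Concept 2 — 11–4, Model U advances.
Round 4: Model U vs Cirrus — 15–0, Model U advances.
Round 5: Model U vs Model S1 — 15–0, Model U advances.
The agenda winner is Model U.

Model U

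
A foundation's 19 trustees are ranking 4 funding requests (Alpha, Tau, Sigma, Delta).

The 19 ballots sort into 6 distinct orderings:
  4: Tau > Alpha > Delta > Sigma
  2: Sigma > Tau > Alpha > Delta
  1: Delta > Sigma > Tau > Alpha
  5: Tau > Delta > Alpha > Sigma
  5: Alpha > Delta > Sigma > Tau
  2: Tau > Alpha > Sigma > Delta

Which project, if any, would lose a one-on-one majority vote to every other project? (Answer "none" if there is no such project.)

Sigma

Pairwise majorities:
Alpha vs Tau: 5 for Alpha, 14 for Tau — Tau by 14–5.
Alpha–Sigma: Alpha 16–3.
Alpha vs Delta: Alpha wins 13–6.
Tau vs Sigma: 11 to 8, Tau.
Tau vs Delta: Tau preferred on 4+2+5+2 = 13 ballots; Tau wins 13–6.
Sigma vs Delta: Sigma preferred on 2+2 = 4 ballots; Delta wins 15–4.
Sigma loses to every other project — it is the Condorcet loser.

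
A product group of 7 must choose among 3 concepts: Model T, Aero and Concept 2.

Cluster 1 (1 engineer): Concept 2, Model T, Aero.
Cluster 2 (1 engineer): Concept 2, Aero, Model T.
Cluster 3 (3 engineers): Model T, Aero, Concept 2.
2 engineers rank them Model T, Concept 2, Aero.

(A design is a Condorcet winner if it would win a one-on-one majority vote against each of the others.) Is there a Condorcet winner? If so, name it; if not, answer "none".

Head-to-head results (7 engineers):
Model T vs Aero: Model T, 6–1.
Model T vs Concept 2: Model T, 5–2.
Aero vs Concept 2: Concept 2, 4–3.
Model T beats each of Aero, Concept 2 — Model T is the Condorcet winner.

Model T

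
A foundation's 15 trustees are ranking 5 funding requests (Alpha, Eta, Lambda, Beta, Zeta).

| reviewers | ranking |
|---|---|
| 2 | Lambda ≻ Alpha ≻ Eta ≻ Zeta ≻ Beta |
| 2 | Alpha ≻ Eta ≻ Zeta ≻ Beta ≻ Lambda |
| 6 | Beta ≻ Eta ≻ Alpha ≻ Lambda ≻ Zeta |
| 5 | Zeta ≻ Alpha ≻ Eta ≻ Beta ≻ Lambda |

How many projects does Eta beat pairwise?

Eta against each rival (15 reviewers):
Eta–Alpha: Alpha 9–6.
Eta vs Lambda: 13 to 2, Eta.
Eta–Beta: Eta 9–6.
Eta vs Zeta: Eta, 10–5.
Eta beats Lambda, Beta, Zeta; loses to Alpha — 3 pairwise wins.

3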